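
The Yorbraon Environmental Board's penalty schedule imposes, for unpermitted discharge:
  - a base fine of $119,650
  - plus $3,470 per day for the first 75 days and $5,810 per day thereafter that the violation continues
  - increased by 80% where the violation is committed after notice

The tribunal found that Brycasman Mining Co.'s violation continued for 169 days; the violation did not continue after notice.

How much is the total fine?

First 75 days: 75 × $3,470 = $260,250
Remaining days: (169 − 75) × $5,810 = $546,140
Per-day component: $260,250 + $546,140 = $806,390
Base plus per-day: $119,650 + $806,390 = $926,040
The violation did not continue after notice: no 80% increase.

Civil penalty: $926,040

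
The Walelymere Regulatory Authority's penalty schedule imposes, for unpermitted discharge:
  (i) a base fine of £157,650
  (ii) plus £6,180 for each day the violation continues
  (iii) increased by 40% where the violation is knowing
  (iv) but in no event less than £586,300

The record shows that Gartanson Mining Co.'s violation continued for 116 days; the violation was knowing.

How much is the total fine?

Per-day component: 116 × £6,180 = £716,880
Base plus per-day: £157,650 + £716,880 = £874,530
Enhancement: 40% of £874,530 = £349,812
Enhanced fine: £874,530 + £349,812 = £1,224,342
Minimum £586,300: £1,224,342 meets the minimum, no increase.

£1,224,342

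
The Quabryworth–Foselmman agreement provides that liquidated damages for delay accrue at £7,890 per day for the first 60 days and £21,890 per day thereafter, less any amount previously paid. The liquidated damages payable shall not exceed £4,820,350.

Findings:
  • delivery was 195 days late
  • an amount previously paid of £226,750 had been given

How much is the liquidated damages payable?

£3,201,800

First 60 days: 60 × £7,890 = £473,400
Remaining days: (195 − 60) × £21,890 = £2,955,150
Accrued per-day damages: £473,400 + £2,955,150 = £3,428,550
Less amount previously paid: £3,428,550 − £226,750 = £3,201,800
Cap at £4,820,350: £3,201,800 is within the cap, no reduction.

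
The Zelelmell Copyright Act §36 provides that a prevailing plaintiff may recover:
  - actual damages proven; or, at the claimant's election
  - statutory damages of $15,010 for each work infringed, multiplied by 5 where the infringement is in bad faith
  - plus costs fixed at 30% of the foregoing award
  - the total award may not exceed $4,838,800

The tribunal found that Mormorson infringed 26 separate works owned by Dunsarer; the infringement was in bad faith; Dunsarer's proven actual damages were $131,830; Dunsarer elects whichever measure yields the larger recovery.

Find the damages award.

Statutory damages: 26 × $15,010 = $390,260
Multiplied by 5: 5 × $390,260 = $1,951,300
Greater of actual damages ($131,830) or enhanced statutory damages ($1,951,300): $1,951,300
Costs: 30% of $1,951,300 = $585,390
Award plus costs: $1,951,300 + $585,390 = $2,536,690
Cap at $4,838,800: $2,536,690 is within the cap, no reduction.

$2,536,690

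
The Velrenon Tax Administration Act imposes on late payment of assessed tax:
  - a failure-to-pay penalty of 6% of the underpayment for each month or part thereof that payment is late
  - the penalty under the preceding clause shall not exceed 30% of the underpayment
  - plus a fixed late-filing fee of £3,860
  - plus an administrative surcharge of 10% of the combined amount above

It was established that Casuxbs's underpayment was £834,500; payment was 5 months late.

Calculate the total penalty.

Accrued rate: 6% × 5 = 30%, capped at 30% → 30%
Failure-to-pay penalty: 30% of £834,500 = £250,350
Penalty before surcharge: £250,350 + £3,860 = £254,210
Administrative surcharge: 10% of £254,210 = £25,421
Total penalty: £254,210 + £25,421 = £279,631

£279,631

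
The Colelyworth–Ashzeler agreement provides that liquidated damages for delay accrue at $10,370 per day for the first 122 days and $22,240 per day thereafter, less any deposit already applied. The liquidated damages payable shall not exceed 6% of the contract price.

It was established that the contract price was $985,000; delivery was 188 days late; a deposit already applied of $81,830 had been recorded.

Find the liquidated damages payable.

First 122 days: 122 × $10,370 = $1,265,140
Remaining days: (188 − 122) × $22,240 = $1,467,840
Accrued per-day damages: $1,265,140 + $1,467,840 = $2,732,980
Less deposit already applied: $2,732,980 − $81,830 = $2,651,150
Cap: 6% of $985,000 = $59,100
Cap at $59,100: $2,651,150 exceeds the cap → $59,100

Liquidated damages: $59,100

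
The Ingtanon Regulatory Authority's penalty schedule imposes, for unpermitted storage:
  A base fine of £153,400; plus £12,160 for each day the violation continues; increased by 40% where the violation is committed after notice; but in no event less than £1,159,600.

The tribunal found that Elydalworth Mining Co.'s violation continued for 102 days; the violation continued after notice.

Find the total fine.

Per-day component: 102 × £12,160 = £1,240,320
Base plus per-day: £153,400 + £1,240,320 = £1,393,720
Enhancement: 40% of £1,393,720 = £557,488
Enhanced fine: £1,393,720 + £557,488 = £1,951,208
Minimum £1,159,600: £1,951,208 meets the minimum, no increase.

£1,951,208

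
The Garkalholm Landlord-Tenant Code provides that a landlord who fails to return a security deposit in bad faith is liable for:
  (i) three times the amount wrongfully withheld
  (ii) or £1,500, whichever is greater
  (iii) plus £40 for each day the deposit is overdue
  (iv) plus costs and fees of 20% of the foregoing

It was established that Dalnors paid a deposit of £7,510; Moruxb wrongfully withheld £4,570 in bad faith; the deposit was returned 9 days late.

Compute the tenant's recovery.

Trebled: 3 × £4,570 = £13,710
Minimum £1,500: £13,710 meets the minimum, no increase.
Late-return penalty: 9 × £40 = £360
Damages plus late penalty: £13,710 + £360 = £14,070
Costs and fees: 20% of £14,070 = £2,814
Total recovery: £14,070 + £2,814 = £16,884

Recovery: £16,884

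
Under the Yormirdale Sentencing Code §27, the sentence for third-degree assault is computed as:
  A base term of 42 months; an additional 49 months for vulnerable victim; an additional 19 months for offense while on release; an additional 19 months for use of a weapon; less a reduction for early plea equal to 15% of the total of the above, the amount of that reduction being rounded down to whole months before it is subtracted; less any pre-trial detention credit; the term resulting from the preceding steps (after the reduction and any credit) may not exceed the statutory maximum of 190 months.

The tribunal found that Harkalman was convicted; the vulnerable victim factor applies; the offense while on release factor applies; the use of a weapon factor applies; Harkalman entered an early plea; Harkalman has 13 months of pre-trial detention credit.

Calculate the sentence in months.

Vulnerable victim enhancement: +49 months
Offense while on release enhancement: +19 months
Use of a weapon enhancement: +19 months
Adjusted term: 42 months + 49 months + 19 months + 19 months = 129 months
Early plea reduction: 15% of 129 months = 19 months (rounded down)
After reduction: 129 − 19 = 110 months
Less pre-trial detention credit: 110 months − 13 months = 97 months
Cap at 190 months: 97 months is within the cap, no reduction.

97 months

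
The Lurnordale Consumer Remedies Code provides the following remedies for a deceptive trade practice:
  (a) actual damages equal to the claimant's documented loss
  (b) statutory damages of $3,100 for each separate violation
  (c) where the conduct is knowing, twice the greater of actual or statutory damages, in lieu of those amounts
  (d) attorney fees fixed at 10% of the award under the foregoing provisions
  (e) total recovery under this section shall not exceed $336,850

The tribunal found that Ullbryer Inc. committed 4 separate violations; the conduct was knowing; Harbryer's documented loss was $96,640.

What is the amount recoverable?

Statutory damages: 4 × $3,100 = $12,400
Greater of actual damages ($96,640) or statutory damages ($12,400): $96,640
Doubled: 2 × $96,640 = $193,280
Attorney fees: 10% of $193,280 = $19,328
Total before cap: $193,280 + $19,328 = $212,608
Cap at $336,850: $212,608 is within the cap, no reduction.

$212,608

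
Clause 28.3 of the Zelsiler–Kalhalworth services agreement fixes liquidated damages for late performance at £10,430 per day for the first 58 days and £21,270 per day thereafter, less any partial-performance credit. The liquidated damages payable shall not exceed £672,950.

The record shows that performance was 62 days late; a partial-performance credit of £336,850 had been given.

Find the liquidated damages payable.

First 58 days: 58 × £10,430 = £604,940
Remaining days: (62 − 58) × £21,270 = £85,080
Accrued per-day damages: £604,940 + £85,080 = £690,020
Less partial-performance credit: £690,020 − £336,850 = £353,170
Cap at £672,950: £353,170 is within the cap, no reduction.

£353,170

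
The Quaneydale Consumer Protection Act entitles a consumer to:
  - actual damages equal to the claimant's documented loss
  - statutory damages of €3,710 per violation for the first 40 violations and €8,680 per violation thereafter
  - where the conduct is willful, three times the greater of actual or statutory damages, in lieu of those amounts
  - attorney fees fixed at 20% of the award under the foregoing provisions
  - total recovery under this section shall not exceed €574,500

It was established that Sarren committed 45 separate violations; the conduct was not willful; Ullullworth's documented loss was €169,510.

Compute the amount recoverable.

First 40 violations: 40 × €3,710 = €148,400
Remaining violations: (45 − 40) × €8,680 = €43,400
Statutory damages: €148,400 + €43,400 = €191,800
Conduct not willful: the in-lieu enhancement does not apply.
Actual plus statutory damages: €169,510 + €191,800 = €361,310
Attorney fees: 20% of €361,310 = €72,262
Total before cap: €361,310 + €72,262 = €433,572
Cap at €574,500: €433,572 is within the cap, no reduction.

€433,572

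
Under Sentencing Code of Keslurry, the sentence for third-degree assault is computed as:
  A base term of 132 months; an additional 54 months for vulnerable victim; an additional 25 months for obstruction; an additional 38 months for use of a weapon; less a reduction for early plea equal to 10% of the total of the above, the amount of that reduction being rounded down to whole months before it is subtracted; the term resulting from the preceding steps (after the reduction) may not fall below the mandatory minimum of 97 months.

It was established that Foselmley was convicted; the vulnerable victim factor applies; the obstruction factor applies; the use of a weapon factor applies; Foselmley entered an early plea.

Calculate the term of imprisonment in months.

225 months

Vulnerable victim enhancement: +54 months
Obstruction enhancement: +25 months
Use of a weapon enhancement: +38 months
Adjusted term: 132 months + 54 months + 25 months + 38 months = 249 months
Early plea reduction: 10% of 249 months = 24 months (rounded down)
After reduction: 249 − 24 = 225 months
Minimum 97 months: 225 months meets the minimum, no increase.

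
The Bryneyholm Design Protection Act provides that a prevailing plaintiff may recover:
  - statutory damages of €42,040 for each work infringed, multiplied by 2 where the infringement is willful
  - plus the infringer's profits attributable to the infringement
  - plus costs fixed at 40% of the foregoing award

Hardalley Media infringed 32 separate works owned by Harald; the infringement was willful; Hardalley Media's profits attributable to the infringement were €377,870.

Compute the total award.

Statutory damages: 32 × €42,040 = €1,345,280
Doubled: 2 × €1,345,280 = €2,690,560
Combined award: €2,690,560 + €377,870 = €3,068,430
Costs: 40% of €3,068,430 = €1,227,372
Award plus costs: €3,068,430 + €1,227,372 = €4,295,802

€4,295,802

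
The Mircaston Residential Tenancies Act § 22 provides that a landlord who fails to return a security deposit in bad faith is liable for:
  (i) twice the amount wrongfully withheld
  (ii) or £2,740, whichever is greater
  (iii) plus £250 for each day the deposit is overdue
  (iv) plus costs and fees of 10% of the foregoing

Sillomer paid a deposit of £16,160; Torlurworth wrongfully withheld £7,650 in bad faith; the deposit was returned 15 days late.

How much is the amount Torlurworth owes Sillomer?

Doubled: 2 × £7,650 = £15,300
Minimum £2,740: £15,300 meets the minimum, no increase.
Late-return penalty: 15 × £250 = £3,750
Damages plus late penalty: £15,300 + £3,750 = £19,050
Costs and fees: 10% of £19,050 = £1,905
Total recovery: £19,050 + £1,905 = £20,955

£20,955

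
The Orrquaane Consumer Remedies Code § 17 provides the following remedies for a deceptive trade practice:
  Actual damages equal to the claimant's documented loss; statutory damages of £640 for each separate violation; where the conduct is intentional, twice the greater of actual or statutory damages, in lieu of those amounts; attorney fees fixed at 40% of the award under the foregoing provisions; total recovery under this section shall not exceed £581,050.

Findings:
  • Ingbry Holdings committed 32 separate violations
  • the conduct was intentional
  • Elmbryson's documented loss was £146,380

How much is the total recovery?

Statutory damages: 32 × £640 = £20,480
Greater of actual damages (£146,380) or statutory damages (£20,480): £146,380
Doubled: 2 × £146,380 = £292,760
Attorney fees: 40% of £292,760 = £117,104
Total before cap: £292,760 + £117,104 = £409,864
Cap at £581,050: £409,864 is within the cap, no reduction.

£409,864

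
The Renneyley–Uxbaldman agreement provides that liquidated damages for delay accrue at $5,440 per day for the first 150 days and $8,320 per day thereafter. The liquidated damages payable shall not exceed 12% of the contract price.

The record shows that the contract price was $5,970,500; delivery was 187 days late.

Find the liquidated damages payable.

First 150 days: 150 × $5,440 = $816,000
Remaining days: (187 − 150) × $8,320 = $307,840
Accrued per-day damages: $816,000 + $307,840 = $1,123,840
Cap: 12% of $5,970,500 = $716,460
Cap at $716,460: $1,123,840 exceeds the cap → $716,460

$716,460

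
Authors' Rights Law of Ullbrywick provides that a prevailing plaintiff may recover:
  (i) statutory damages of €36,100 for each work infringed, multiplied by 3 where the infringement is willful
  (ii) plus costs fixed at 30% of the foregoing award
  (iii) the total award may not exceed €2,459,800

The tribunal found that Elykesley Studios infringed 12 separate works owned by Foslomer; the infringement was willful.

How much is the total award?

Statutory damages: 12 × €36,100 = €433,200
Trebled: 3 × €433,200 = €1,299,600
Costs: 30% of €1,299,600 = €389,880
Award plus costs: €1,299,600 + €389,880 = €1,689,480
Cap at €2,459,800: €1,689,480 is within the cap, no reduction.

€1,689,480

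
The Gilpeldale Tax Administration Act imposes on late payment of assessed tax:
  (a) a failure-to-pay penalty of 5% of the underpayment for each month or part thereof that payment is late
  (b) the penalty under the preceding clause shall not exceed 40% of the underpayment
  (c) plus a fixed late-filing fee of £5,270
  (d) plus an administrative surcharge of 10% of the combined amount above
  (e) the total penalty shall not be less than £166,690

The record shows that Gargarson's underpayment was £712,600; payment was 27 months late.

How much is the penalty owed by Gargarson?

Accrued rate: 5% × 27 = 135%, capped at 40% → 40%
Failure-to-pay penalty: 40% of £712,600 = £285,040
Penalty before surcharge: £285,040 + £5,270 = £290,310
Administrative surcharge: 10% of £290,310 = £29,031
Total penalty: £290,310 + £29,031 = £319,341
Minimum £166,690: £319,341 meets the minimum, no increase.

£319,341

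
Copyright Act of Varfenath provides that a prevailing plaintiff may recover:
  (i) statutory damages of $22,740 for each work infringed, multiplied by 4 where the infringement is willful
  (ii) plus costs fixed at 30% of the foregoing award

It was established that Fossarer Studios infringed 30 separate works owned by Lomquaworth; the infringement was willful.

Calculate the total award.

Statutory damages: 30 × $22,740 = $682,200
Multiplied by 4: 4 × $682,200 = $2,728,800
Costs: 30% of $2,728,800 = $818,640
Award plus costs: $2,728,800 + $818,640 = $3,547,440

$3,547,440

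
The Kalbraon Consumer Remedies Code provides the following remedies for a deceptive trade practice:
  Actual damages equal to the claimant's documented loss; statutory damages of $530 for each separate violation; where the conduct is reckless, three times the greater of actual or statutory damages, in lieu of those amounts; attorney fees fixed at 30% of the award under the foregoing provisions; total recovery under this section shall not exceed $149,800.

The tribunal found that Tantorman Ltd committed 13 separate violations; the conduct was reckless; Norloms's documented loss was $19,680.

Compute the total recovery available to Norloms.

Statutory damages: 13 × $530 = $6,890
Greater of actual damages ($19,680) or statutory damages ($6,890): $19,680
Trebled: 3 × $19,680 = $59,040
Attorney fees: 30% of $59,040 = $17,712
Total before cap: $59,040 + $17,712 = $76,752
Cap at $149,800: $76,752 is within the cap, no reduction.

$76,752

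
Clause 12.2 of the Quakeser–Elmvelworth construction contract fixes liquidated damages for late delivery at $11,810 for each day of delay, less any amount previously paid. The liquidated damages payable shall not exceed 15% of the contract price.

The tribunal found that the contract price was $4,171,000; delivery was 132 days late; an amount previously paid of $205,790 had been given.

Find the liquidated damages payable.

Per-day damages: 132 × $11,810 = $1,558,920
Less amount previously paid: $1,558,920 − $205,790 = $1,353,130
Cap: 15% of $4,171,000 = $625,650
Cap at $625,650: $1,353,130 exceeds the cap → $625,650

$625,650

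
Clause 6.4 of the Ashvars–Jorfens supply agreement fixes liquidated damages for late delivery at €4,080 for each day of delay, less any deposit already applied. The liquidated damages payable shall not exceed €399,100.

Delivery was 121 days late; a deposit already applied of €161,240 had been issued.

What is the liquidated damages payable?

Liquidated damages: €332,440

Per-day damages: 121 × €4,080 = €493,680
Less deposit already applied: €493,680 − €161,240 = €332,440
Cap at €399,100: €332,440 is within the cap, no reduction.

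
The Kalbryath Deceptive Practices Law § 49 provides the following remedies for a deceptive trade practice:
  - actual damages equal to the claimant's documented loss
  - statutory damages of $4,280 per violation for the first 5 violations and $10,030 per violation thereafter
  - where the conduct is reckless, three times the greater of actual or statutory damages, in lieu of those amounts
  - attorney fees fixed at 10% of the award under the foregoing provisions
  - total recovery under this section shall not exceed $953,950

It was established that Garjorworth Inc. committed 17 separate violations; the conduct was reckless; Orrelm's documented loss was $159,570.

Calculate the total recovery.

First 5 violations: 5 × $4,280 = $21,400
Remaining violations: (17 − 5) × $10,030 = $120,360
Statutory damages: $21,400 + $120,360 = $141,760
Greater of actual damages ($159,570) or statutory damages ($141,760): $159,570
Trebled: 3 × $159,570 = $478,710
Attorney fees: 10% of $478,710 = $47,871
Total before cap: $478,710 + $47,871 = $526,581
Cap at $953,950: $526,581 is within the cap, no reduction.

$526,581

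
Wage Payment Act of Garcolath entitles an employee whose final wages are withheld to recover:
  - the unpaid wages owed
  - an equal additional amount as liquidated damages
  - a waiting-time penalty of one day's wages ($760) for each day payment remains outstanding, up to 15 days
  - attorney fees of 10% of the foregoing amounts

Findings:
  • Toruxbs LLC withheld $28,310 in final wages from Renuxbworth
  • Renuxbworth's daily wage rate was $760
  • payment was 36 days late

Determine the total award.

Liquidated damages (equal amount): $28,310
Penalty days: min(36, 15) = 15
Waiting-time penalty: 15 × $760 = $11,400
Subtotal: $28,310 + $28,310 + $11,400 = $68,020
Attorney fees: 10% of $68,020 = $6,802
Total award: $68,020 + $6,802 = $74,822

Total award: $74,822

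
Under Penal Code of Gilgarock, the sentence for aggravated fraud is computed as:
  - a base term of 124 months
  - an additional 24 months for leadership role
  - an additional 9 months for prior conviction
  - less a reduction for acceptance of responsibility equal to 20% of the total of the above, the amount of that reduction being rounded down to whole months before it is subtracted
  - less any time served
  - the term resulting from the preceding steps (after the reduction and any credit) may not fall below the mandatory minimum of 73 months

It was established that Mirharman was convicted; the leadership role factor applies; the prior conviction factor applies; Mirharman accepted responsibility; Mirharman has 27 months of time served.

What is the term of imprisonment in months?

Leadership role enhancement: +24 months
Prior conviction enhancement: +9 months
Adjusted term: 124 months + 24 months + 9 months = 157 months
Acceptance of responsibility reduction: 20% of 157 months = 31 months (rounded down)
After reduction: 157 − 31 = 126 months
Less time served: 126 months − 27 months = 99 months
Minimum 73 months: 99 months meets the minimum, no increase.

99 months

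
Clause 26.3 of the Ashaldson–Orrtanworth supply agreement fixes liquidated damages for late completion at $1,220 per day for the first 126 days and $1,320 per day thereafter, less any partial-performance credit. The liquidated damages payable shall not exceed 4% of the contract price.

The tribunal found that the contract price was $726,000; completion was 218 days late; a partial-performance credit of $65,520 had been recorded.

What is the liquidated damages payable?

First 126 days: 126 × $1,220 = $153,720
Remaining days: (218 − 126) × $1,320 = $121,440
Accrued per-day damages: $153,720 + $121,440 = $275,160
Less partial-performance credit: $275,160 − $65,520 = $209,640
Cap: 4% of $726,000 = $29,040
Cap at $29,040: $209,640 exceeds the cap → $29,040

Liquidated damages: $29,040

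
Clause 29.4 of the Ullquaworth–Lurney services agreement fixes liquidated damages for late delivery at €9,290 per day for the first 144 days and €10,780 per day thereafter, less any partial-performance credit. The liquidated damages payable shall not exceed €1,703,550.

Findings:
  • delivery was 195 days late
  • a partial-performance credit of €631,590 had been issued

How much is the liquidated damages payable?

First 144 days: 144 × €9,290 = €1,337,760
Remaining days: (195 − 144) × €10,780 = €549,780
Accrued per-day damages: €1,337,760 + €549,780 = €1,887,540
Less partial-performance credit: €1,887,540 − €631,590 = €1,255,950
Cap at €1,703,550: €1,255,950 is within the cap, no reduction.

€1,255,950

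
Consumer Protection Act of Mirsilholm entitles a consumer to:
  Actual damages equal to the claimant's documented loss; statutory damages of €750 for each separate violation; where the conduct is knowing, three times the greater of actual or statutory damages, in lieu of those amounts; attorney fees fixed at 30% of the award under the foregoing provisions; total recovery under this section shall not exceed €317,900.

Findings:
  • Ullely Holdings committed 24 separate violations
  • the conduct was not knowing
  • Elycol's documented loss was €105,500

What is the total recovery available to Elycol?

€160,550

Statutory damages: 24 × €750 = €18,000
Conduct not knowing: the in-lieu enhancement does not apply.
Actual plus statutory damages: €105,500 + €18,000 = €123,500
Attorney fees: 30% of €123,500 = €37,050
Total before cap: €123,500 + €37,050 = €160,550
Cap at €317,900: €160,550 is within the cap, no reduction.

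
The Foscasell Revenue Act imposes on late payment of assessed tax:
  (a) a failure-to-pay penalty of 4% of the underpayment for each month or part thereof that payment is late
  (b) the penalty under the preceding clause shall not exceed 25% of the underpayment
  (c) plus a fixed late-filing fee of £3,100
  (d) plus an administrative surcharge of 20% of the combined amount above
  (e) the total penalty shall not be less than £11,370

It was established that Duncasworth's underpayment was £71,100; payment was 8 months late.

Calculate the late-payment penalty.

Penalty: £25,050

Accrued rate: 4% × 8 = 32%, capped at 25% → 25%
Failure-to-pay penalty: 25% of £71,100 = £17,775
Penalty before surcharge: £17,775 + £3,100 = £20,875
Administrative surcharge: 20% of £20,875 = £4,175
Total penalty: £20,875 + £4,175 = £25,050
Minimum £11,370: £25,050 meets the minimum, no increase.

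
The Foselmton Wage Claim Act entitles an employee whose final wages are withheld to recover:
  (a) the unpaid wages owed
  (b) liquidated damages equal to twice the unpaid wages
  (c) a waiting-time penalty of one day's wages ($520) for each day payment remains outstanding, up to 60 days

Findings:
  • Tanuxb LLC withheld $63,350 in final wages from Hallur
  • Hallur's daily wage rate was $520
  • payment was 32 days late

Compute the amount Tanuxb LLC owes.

$206,690

Doubled: 2 × $63,350 = $126,700
Penalty days: min(32, 60) = 32
Waiting-time penalty: 32 × $520 = $16,640
Total award: $63,350 + $126,700 + $16,640 = $206,690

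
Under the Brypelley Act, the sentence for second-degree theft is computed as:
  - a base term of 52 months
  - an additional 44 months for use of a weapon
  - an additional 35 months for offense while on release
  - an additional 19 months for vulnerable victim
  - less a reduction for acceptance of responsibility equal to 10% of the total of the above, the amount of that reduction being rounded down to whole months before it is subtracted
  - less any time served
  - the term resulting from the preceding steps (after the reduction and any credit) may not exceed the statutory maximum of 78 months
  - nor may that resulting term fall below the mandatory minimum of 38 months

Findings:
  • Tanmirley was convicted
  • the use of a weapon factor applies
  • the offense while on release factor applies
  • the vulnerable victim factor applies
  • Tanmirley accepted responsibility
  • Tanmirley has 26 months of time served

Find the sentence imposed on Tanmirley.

Use of a weapon enhancement: +44 months
Offense while on release enhancement: +35 months
Vulnerable victim enhancement: +19 months
Adjusted term: 52 months + 44 months + 35 months + 19 months = 150 months
Acceptance of responsibility reduction: 10% of 150 months = 15 months (rounded down)
After reduction: 150 − 15 = 135 months
Less time served: 135 months − 26 months = 109 months
Cap at 78 months: 109 months exceeds the cap → 78 months
Minimum 38 months: 78 months meets the minimum, no increase.

78 months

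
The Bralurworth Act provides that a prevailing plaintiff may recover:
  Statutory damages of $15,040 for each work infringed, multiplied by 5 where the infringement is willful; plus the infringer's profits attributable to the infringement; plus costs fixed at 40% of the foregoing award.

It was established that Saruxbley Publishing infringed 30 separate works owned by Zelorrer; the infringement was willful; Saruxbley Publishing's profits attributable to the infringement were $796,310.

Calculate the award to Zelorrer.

Statutory damages: 30 × $15,040 = $451,200
Multiplied by 5: 5 × $451,200 = $2,256,000
Combined award: $2,256,000 + $796,310 = $3,052,310
Costs: 40% of $3,052,310 = $1,220,924
Award plus costs: $3,052,310 + $1,220,924 = $4,273,234

$4,273,234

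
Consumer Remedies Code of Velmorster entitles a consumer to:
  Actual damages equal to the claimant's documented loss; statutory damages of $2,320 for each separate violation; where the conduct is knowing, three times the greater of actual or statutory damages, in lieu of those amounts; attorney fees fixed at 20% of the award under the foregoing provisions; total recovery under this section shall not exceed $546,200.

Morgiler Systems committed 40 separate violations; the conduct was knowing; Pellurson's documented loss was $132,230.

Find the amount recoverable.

$476,028

Statutory damages: 40 × $2,320 = $92,800
Greater of actual damages ($132,230) or statutory damages ($92,800): $132,230
Trebled: 3 × $132,230 = $396,690
Attorney fees: 20% of $396,690 = $79,338
Total before cap: $396,690 + $79,338 = $476,028
Cap at $546,200: $476,028 is within the cap, no reduction.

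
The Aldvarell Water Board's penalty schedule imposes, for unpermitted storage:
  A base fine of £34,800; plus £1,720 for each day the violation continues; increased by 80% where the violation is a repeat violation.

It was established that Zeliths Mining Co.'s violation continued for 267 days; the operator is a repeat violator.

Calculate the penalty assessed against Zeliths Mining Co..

£889,272

Per-day component: 267 × £1,720 = £459,240
Base plus per-day: £34,800 + £459,240 = £494,040
Enhancement: 80% of £494,040 = £395,232
Enhanced fine: £494,040 + £395,232 = £889,272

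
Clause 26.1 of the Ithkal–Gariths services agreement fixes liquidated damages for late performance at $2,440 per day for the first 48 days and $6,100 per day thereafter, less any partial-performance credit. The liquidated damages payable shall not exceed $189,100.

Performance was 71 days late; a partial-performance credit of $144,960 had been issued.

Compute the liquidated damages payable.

Liquidated damages: $112,460

First 48 days: 48 × $2,440 = $117,120
Remaining days: (71 − 48) × $6,100 = $140,300
Accrued per-day damages: $117,120 + $140,300 = $257,420
Less partial-performance credit: $257,420 − $144,960 = $112,460
Cap at $189,100: $112,460 is within the cap, no reduction.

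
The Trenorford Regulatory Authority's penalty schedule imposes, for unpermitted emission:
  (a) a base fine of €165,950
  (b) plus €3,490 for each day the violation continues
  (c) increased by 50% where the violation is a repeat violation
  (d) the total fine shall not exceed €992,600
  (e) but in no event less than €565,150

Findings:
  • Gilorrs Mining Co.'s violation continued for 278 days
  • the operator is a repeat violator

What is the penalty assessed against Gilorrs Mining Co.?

Per-day component: 278 × €3,490 = €970,220
Base plus per-day: €165,950 + €970,220 = €1,136,170
Enhancement: 50% of €1,136,170 = €568,085
Enhanced fine: €1,136,170 + €568,085 = €1,704,255
Cap at €992,600: €1,704,255 exceeds the cap → €992,600
Minimum €565,150: €992,600 meets the minimum, no increase.

€992,600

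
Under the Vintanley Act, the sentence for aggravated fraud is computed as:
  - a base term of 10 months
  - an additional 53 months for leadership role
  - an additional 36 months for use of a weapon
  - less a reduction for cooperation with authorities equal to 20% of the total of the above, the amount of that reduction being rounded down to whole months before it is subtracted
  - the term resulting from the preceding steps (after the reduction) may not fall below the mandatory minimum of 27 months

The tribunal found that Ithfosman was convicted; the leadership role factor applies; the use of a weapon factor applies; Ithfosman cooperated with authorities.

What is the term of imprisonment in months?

80 months

Leadership role enhancement: +53 months
Use of a weapon enhancement: +36 months
Adjusted term: 10 months + 53 months + 36 months = 99 months
Cooperation with authorities reduction: 20% of 99 months = 19 months (rounded down)
After reduction: 99 − 19 = 80 months
Minimum 27 months: 80 months meets the minimum, no increase.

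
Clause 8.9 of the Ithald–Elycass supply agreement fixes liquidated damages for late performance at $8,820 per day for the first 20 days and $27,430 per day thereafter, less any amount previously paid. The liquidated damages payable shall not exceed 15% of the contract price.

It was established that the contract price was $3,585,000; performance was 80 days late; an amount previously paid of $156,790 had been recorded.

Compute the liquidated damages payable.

$537,750

First 20 days: 20 × $8,820 = $176,400
Remaining days: (80 − 20) × $27,430 = $1,645,800
Accrued per-day damages: $176,400 + $1,645,800 = $1,822,200
Less amount previously paid: $1,822,200 − $156,790 = $1,665,410
Cap: 15% of $3,585,000 = $537,750
Cap at $537,750: $1,665,410 exceeds the cap → $537,750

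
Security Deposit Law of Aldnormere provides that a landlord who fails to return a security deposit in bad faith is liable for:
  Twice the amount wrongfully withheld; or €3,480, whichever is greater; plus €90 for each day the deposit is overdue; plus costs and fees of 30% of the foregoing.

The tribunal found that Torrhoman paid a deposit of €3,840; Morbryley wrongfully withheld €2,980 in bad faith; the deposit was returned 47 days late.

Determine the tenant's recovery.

€13,247

Doubled: 2 × €2,980 = €5,960
Minimum €3,480: €5,960 meets the minimum, no increase.
Late-return penalty: 47 × €90 = €4,230
Damages plus late penalty: €5,960 + €4,230 = €10,190
Costs and fees: 30% of €10,190 = €3,057
Total recovery: €10,190 + €3,057 = €13,247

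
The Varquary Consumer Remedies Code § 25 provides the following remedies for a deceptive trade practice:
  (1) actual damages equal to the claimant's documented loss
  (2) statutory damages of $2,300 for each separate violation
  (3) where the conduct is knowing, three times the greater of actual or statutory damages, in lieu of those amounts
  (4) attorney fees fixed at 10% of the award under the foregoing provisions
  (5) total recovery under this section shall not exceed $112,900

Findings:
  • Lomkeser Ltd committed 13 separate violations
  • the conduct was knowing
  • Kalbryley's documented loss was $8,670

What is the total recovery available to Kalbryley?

$98,670

Statutory damages: 13 × $2,300 = $29,900
Greater of actual damages ($8,670) or statutory damages ($29,900): $29,900
Trebled: 3 × $29,900 = $89,700
Attorney fees: 10% of $89,700 = $8,970
Total before cap: $89,700 + $8,970 = $98,670
Cap at $112,900: $98,670 is within the cap, no reduction.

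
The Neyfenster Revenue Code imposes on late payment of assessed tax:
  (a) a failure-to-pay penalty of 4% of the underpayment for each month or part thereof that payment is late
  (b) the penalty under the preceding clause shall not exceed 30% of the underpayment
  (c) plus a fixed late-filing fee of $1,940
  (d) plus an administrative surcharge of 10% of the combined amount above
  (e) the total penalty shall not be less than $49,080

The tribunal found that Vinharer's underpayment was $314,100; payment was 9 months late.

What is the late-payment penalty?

Accrued rate: 4% × 9 = 36%, capped at 30% → 30%
Failure-to-pay penalty: 30% of $314,100 = $94,230
Penalty before surcharge: $94,230 + $1,940 = $96,170
Administrative surcharge: 10% of $96,170 = $9,617
Total penalty: $96,170 + $9,617 = $105,787
Minimum $49,080: $105,787 meets the minimum, no increase.

$105,787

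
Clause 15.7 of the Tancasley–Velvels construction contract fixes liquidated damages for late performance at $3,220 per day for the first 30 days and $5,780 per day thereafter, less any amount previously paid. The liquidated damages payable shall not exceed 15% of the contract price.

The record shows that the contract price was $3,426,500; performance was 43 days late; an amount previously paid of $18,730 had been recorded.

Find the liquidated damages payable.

$153,010

First 30 days: 30 × $3,220 = $96,600
Remaining days: (43 − 30) × $5,780 = $75,140
Accrued per-day damages: $96,600 + $75,140 = $171,740
Less amount previously paid: $171,740 − $18,730 = $153,010
Cap: 15% of $3,426,500 = $513,975
Cap at $513,975: $153,010 is within the cap, no reduction.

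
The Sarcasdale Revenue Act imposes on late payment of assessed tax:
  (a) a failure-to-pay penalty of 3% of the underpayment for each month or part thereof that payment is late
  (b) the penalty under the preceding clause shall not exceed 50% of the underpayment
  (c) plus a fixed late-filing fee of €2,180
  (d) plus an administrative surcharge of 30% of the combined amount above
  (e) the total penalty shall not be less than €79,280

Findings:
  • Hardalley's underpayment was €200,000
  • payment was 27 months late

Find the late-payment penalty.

Accrued rate: 3% × 27 = 81%, capped at 50% → 50%
Failure-to-pay penalty: 50% of €200,000 = €100,000
Penalty before surcharge: €100,000 + €2,180 = €102,180
Administrative surcharge: 30% of €102,180 = €30,654
Total penalty: €102,180 + €30,654 = €132,834
Minimum €79,280: €132,834 meets the minimum, no increase.

Penalty: €132,834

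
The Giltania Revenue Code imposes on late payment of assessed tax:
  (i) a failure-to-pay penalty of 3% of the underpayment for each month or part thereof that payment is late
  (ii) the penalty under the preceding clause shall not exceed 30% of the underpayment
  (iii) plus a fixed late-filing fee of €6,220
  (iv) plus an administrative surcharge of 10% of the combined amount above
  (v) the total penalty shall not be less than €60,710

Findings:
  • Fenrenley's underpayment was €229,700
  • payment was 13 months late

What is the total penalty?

€82,643

Accrued rate: 3% × 13 = 39%, capped at 30% → 30%
Failure-to-pay penalty: 30% of €229,700 = €68,910
Penalty before surcharge: €68,910 + €6,220 = €75,130
Administrative surcharge: 10% of €75,130 = €7,513
Total penalty: €75,130 + €7,513 = €82,643
Minimum €60,710: €82,643 meets the minimum, no increase.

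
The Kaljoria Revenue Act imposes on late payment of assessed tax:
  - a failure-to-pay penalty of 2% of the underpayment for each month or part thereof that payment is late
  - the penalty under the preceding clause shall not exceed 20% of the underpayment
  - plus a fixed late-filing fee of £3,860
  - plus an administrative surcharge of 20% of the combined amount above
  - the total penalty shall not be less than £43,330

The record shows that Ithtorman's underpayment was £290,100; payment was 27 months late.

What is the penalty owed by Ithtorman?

£74,256

Accrued rate: 2% × 27 = 54%, capped at 20% → 20%
Failure-to-pay penalty: 20% of £290,100 = £58,020
Penalty before surcharge: £58,020 + £3,860 = £61,880
Administrative surcharge: 20% of £61,880 = £12,376
Total penalty: £61,880 + £12,376 = £74,256
Minimum £43,330: £74,256 meets the minimum, no increase.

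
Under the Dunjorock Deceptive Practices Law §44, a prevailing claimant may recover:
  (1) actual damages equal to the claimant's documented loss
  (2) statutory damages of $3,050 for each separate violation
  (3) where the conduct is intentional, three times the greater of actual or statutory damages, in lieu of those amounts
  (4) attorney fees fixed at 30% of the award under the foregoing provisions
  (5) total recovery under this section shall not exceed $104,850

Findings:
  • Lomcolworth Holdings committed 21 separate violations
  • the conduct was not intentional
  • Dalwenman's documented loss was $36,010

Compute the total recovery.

Statutory damages: 21 × $3,050 = $64,050
Conduct not intentional: the in-lieu enhancement does not apply.
Actual plus statutory damages: $36,010 + $64,050 = $100,060
Attorney fees: 30% of $100,060 = $30,018
Total before cap: $100,060 + $30,018 = $130,078
Cap at $104,850: $130,078 exceeds the cap → $104,850

$104,850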